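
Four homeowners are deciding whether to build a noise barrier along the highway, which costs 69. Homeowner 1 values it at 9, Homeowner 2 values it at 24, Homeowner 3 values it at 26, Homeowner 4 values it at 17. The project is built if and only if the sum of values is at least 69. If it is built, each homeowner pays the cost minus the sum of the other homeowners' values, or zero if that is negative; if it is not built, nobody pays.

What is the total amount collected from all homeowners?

Total value 76 ≥ cost 69, so it is built.
Homeowner 1: others sum to 67; max(0, 69 - 67) = 2.
Homeowner 2: others sum to 52; max(0, 69 - 52) = 17.
Homeowner 3: others sum to 50; max(0, 69 - 50) = 19.
Homeowner 4: others sum to 59; max(0, 69 - 59) = 10.
Total collected = 2 + 17 + 19 + 10 = 48.

48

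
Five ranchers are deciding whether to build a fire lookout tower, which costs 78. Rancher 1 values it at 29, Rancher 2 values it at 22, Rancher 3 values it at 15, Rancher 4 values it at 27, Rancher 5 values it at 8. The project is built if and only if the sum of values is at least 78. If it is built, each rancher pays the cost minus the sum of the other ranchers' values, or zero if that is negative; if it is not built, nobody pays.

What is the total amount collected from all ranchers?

Total value 101 ≥ cost 78, so it is built.
Rancher 1: others sum to 72; max(0, 78 - 72) = 6.
Rancher 2: others sum to 79; max(0, 78 - 79) = 0.
Rancher 3: others sum to 86; max(0, 78 - 86) = 0.
Rancher 4: others sum to 74; max(0, 78 - 74) = 4.
Rancher 5: others sum to 93; max(0, 78 - 93) = 0.
Total collected = 6 + 0 + 0 + 4 + 0 = 10.

10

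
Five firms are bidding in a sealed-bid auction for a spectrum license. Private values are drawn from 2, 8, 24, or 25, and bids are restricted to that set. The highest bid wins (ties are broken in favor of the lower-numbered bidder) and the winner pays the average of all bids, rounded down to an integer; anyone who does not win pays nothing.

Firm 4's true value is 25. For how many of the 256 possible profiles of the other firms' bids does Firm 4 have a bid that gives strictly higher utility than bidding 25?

Others bid (2, 2, 2, 2): truth gives 19; bid 8 gives 22 > 19. Violating.
Others bid (2, 2, 2, 8): truth gives 18; bid 8 gives 21 > 18. Violating.
Others bid (2, 2, 2, 24): truth gives 14; bid 24 gives 15 > 14. Violating.
Others bid (2, 2, 8, 8): truth gives 16; bid 24 gives 17 > 16. Violating.
Others bid (2, 2, 2, 25): truth gives 14; no alternative beats it.
Others bid (2, 2, 8, 2): truth gives 18; no alternative beats it.
(Checking all 256 profiles: 9 have a profitable deviation, 247 do not.)

9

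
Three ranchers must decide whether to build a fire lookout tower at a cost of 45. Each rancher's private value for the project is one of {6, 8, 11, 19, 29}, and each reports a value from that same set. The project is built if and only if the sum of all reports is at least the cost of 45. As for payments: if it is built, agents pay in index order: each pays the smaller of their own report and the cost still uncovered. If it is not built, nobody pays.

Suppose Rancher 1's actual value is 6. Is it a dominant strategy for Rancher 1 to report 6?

Yes

Check each profile of the others' reports and compare truth against every alternative report.
Others report (8, 29): truth gives 0, best alternative gives -2.
Others report (11, 29): truth gives 0, best alternative gives -2.
Others report (19, 19): truth gives 0, best alternative gives -2.
Others report (19, 29): truth gives 0, best alternative gives -2.
Others report (29, 8): truth gives 0, best alternative gives -2.
Others report (29, 11): truth gives 0, best alternative gives -2.
(Remaining 19 profiles checked similarly; truth is weakly best in each.)
In every case the truthful report is at least as good as any alternative, so it is a dominant strategy.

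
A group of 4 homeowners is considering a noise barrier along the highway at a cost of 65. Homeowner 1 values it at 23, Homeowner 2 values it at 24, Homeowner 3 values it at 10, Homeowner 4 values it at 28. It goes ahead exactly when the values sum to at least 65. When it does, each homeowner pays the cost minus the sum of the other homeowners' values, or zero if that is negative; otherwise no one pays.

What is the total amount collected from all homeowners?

Total value 85 ≥ cost 65, so it is built.
Homeowner 1: others sum to 62; max(0, 65 - 62) = 3.
Homeowner 2: others sum to 61; max(0, 65 - 61) = 4.
Homeowner 3: others sum to 75; max(0, 65 - 75) = 0.
Homeowner 4: others sum to 57; max(0, 65 - 57) = 8.
Total collected = 3 + 4 + 0 + 8 = 15.

15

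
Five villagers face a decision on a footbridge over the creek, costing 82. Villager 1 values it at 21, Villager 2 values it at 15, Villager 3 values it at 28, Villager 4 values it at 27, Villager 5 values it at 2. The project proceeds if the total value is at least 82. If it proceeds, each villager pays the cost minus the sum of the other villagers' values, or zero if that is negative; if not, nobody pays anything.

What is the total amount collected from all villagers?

47

Total value 93 ≥ cost 82, so it is built.
Villager 1: others sum to 72; max(0, 82 - 72) = 10.
Villager 2: others sum to 78; max(0, 82 - 78) = 4.
Villager 3: others sum to 65; max(0, 82 - 65) = 17.
Villager 4: others sum to 66; max(0, 82 - 66) = 16.
Villager 5: others sum to 91; max(0, 82 - 91) = 0.
Total collected = 10 + 4 + 17 + 16 + 0 = 47.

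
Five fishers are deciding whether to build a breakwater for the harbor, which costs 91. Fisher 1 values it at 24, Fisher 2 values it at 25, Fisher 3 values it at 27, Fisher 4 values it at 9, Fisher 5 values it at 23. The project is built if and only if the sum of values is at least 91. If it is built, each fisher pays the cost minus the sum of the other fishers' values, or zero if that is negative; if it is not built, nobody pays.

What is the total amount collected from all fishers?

31

Total value 108 ≥ cost 91, so it is built.
Fisher 1: others sum to 84; max(0, 91 - 84) = 7.
Fisher 2: others sum to 83; max(0, 91 - 83) = 8.
Fisher 3: others sum to 81; max(0, 91 - 81) = 10.
Fisher 4: others sum to 99; max(0, 91 - 99) = 0.
Fisher 5: others sum to 85; max(0, 91 - 85) = 6.
Total collected = 7 + 8 + 10 + 0 + 6 = 31.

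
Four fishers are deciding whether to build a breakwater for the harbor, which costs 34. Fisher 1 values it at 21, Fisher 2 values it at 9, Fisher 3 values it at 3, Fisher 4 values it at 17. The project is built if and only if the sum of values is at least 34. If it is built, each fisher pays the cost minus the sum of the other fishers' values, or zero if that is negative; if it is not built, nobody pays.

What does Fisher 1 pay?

Total value 50 ≥ cost 34, so the project is built.
The other fishers' values sum to 29.
Cost minus that sum is 34 - 29 = 5.

5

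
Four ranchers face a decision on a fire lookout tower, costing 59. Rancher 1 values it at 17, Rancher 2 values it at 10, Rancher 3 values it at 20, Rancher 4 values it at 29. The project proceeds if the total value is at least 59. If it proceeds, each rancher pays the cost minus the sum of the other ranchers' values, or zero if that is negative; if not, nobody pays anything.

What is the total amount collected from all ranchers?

Total value 76 ≥ cost 59, so it is built.
Rancher 1: others sum to 59; max(0, 59 - 59) = 0.
Rancher 2: others sum to 66; max(0, 59 - 66) = 0.
Rancher 3: others sum to 56; max(0, 59 - 56) = 3.
Rancher 4: others sum to 47; max(0, 59 - 47) = 12.
Total collected = 0 + 0 + 3 + 12 = 15.

15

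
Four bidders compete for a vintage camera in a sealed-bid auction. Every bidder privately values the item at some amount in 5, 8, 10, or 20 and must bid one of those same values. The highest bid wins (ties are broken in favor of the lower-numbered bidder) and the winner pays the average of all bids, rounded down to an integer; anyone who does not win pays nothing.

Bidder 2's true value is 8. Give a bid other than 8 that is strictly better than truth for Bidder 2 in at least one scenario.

10

Suppose Bidder 1 bids 5, Bidder 3 bids 5 and Bidder 4 bids 10.
Bid 8: loses, pays 0, utility 0.
Bid 10: wins, pays 7, utility 8 - 7 = 1.
So bidding 10 beats truth here (1 > 0).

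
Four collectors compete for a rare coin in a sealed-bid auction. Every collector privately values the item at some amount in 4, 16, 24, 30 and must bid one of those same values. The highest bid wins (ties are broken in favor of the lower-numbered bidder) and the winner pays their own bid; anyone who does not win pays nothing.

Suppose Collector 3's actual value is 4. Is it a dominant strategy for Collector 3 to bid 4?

Yes

Check each profile of the others' bids and compare truth against every alternative bid.
Others bid (4, 4, 4): truth gives 0, best alternative gives -12.
Others bid (4, 4, 16): truth gives 0, best alternative gives -12.
Others bid (4, 4, 24): truth gives 0, best alternative gives 0.
Others bid (4, 4, 30): truth gives 0, best alternative gives 0.
Others bid (4, 16, 4): truth gives 0, best alternative gives 0.
Others bid (4, 16, 16): truth gives 0, best alternative gives 0.
(Remaining 58 profiles checked similarly; truth is weakly best in each.)
In every case the truthful bid is at least as good as any alternative, so it is a dominant strategy.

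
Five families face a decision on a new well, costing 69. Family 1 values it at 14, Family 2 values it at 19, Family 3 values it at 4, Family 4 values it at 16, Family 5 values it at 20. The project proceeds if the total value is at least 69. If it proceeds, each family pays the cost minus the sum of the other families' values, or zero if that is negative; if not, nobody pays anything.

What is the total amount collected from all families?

53

Total value 73 ≥ cost 69, so it is built.
Family 1: others sum to 59; max(0, 69 - 59) = 10.
Family 2: others sum to 54; max(0, 69 - 54) = 15.
Family 3: others sum to 69; max(0, 69 - 69) = 0.
Family 4: others sum to 57; max(0, 69 - 57) = 12.
Family 5: others sum to 53; max(0, 69 - 53) = 16.
Total collected = 10 + 15 + 0 + 12 + 16 = 53.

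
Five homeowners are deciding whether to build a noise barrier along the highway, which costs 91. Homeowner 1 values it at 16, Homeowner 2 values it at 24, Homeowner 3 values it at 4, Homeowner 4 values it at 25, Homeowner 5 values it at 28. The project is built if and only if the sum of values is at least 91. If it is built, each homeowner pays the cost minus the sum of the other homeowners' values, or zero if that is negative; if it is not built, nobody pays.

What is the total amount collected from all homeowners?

Total value 97 ≥ cost 91, so it is built.
Homeowner 1: others sum to 81; max(0, 91 - 81) = 10.
Homeowner 2: others sum to 73; max(0, 91 - 73) = 18.
Homeowner 3: others sum to 93; max(0, 91 - 93) = 0.
Homeowner 4: others sum to 72; max(0, 91 - 72) = 19.
Homeowner 5: others sum to 69; max(0, 91 - 69) = 22.
Total collected = 10 + 18 + 0 + 19 + 22 = 69.

69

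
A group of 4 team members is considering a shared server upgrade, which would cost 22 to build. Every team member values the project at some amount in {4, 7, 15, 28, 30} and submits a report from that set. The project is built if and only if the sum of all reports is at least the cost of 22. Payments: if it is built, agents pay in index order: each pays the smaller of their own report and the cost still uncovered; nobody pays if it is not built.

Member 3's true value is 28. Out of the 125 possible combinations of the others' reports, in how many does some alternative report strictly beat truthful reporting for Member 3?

19

Others report (4, 4, 7): truth gives 14; report 7 gives 21 > 14. Violating.
Others report (4, 4, 15): truth gives 14; report 4 gives 24 > 14. Violating.
Others report (4, 4, 28): truth gives 14; report 4 gives 24 > 14. Violating.
Others report (4, 4, 30): truth gives 14; report 4 gives 24 > 14. Violating.
Others report (4, 4, 4): truth gives 14; no alternative beats it.
Others report (4, 15, 4): truth gives 25; no alternative beats it.
(Checking all 125 profiles: 19 have a profitable deviation, 106 do not.)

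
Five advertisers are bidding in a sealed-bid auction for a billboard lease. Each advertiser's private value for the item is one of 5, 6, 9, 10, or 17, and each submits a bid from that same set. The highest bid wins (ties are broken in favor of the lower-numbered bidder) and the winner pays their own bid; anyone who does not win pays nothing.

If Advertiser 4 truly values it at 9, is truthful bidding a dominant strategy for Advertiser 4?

Consider the case where Advertiser 1 bids 5, Advertiser 2 bids 5, Advertiser 3 bids 5 and Advertiser 5 bids 5.
Truthful bid 9: wins, pays 9, utility 9 - 9 = 0.
Bid 6 instead: wins, pays 6, utility 9 - 6 = 3.
Since 3 > 0, bidding 6 is strictly better here, so truthful bidding is not dominant.

No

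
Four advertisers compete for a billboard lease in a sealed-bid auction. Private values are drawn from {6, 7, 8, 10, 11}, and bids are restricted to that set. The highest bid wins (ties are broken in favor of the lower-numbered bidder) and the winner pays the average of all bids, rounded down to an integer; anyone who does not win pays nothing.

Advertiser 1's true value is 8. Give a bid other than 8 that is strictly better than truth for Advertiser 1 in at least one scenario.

Suppose Advertiser 2 bids 6, Advertiser 3 bids 7 and Advertiser 4 bids 7.
Bid 8: wins, pays 7, utility 8 - 7 = 1.
Bid 7: wins, pays 6, utility 8 - 6 = 2.
So bidding 7 beats truth here (2 > 1).

7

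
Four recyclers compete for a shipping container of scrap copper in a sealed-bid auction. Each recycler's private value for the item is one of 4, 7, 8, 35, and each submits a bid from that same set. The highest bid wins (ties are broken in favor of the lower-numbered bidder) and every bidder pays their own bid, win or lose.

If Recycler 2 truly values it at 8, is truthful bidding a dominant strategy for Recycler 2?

No

Consider the case where Recycler 1 bids 4, Recycler 3 bids 4 and Recycler 4 bids 4.
Truthful bid 8: wins, pays 8, utility 8 - 8 = 0.
Bid 7 instead: wins, pays 7, utility 8 - 7 = 1.
Since 1 > 0, bidding 7 is strictly better here, so truthful bidding is not dominant.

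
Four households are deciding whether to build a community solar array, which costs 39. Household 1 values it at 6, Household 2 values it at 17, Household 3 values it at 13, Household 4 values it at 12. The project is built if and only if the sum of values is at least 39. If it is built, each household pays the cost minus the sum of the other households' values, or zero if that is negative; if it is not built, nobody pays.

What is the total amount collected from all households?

Total value 48 ≥ cost 39, so it is built.
Household 1: others sum to 42; max(0, 39 - 42) = 0.
Household 2: others sum to 31; max(0, 39 - 31) = 8.
Household 3: others sum to 35; max(0, 39 - 35) = 4.
Household 4: others sum to 36; max(0, 39 - 36) = 3.
Total collected = 0 + 8 + 4 + 3 = 15.

15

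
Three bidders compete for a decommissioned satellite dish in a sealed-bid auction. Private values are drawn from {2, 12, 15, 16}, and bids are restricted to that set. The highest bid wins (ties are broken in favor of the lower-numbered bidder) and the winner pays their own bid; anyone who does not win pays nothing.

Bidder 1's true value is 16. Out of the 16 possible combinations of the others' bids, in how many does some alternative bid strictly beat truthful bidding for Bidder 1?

Others bid (2, 2): truth gives 0; bid 2 gives 14 > 0. Violating.
Others bid (2, 12): truth gives 0; bid 12 gives 4 > 0. Violating.
Others bid (2, 15): truth gives 0; bid 15 gives 1 > 0. Violating.
Others bid (12, 2): truth gives 0; bid 12 gives 4 > 0. Violating.
Others bid (2, 16): truth gives 0; no alternative beats it.
Others bid (12, 16): truth gives 0; no alternative beats it.
(Checking all 16 profiles: 9 have a profitable deviation, 7 do not.)

9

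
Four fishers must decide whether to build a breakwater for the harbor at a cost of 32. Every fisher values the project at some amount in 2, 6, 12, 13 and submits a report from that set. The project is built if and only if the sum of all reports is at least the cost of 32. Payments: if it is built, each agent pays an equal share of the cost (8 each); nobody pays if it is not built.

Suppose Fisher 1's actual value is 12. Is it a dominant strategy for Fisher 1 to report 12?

Check each profile of the others' reports and compare truth against every alternative report.
Others report (2, 6, 12): truth gives 4, best alternative gives 4.
Others report (2, 6, 13): truth gives 4, best alternative gives 4.
Others report (2, 12, 6): truth gives 4, best alternative gives 4.
Others report (2, 12, 12): truth gives 4, best alternative gives 4.
Others report (2, 12, 13): truth gives 4, best alternative gives 4.
Others report (2, 13, 6): truth gives 4, best alternative gives 4.
(Remaining 58 profiles checked similarly; truth is weakly best in each.)
In every case the truthful report is at least as good as any alternative, so it is a dominant strategy.

Yes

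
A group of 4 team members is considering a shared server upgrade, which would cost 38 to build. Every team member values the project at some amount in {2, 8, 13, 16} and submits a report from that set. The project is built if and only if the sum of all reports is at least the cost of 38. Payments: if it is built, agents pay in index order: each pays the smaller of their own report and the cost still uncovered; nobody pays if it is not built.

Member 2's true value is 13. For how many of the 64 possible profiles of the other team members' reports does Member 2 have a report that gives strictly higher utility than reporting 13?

Others report (2, 13, 16): truth gives 0; report 8 gives 5 > 0. Violating.
Others report (2, 16, 13): truth gives 0; report 8 gives 5 > 0. Violating.
Others report (2, 16, 16): truth gives 0; report 8 gives 5 > 0. Violating.
Others report (8, 8, 16): truth gives 0; report 8 gives 5 > 0. Violating.
Others report (2, 2, 2): truth gives 0; no alternative beats it.
Others report (2, 2, 8): truth gives 0; no alternative beats it.
(Checking all 64 profiles: 32 have a profitable deviation, 32 do not.)

32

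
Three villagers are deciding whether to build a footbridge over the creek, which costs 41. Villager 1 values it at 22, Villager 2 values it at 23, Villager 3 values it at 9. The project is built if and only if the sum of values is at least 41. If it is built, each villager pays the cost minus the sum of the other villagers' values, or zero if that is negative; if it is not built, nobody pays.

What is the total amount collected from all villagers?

19

Total value 54 ≥ cost 41, so it is built.
Villager 1: others sum to 32; max(0, 41 - 32) = 9.
Villager 2: others sum to 31; max(0, 41 - 31) = 10.
Villager 3: others sum to 45; max(0, 41 - 45) = 0.
Total collected = 9 + 10 + 0 = 19.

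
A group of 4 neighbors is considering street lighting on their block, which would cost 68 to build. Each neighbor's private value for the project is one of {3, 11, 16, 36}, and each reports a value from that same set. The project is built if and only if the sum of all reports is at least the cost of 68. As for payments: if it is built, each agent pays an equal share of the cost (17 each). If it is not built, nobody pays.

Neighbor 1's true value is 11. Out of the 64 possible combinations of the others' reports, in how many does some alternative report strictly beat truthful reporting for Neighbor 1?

9

Others report (11, 11, 36): truth gives -6; report 3 gives 0 > -6. Violating.
Others report (11, 16, 36): truth gives -6; report 3 gives 0 > -6. Violating.
Others report (11, 36, 11): truth gives -6; report 3 gives 0 > -6. Violating.
Others report (11, 36, 16): truth gives -6; report 3 gives 0 > -6. Violating.
Others report (3, 3, 3): truth gives 0; no alternative beats it.
Others report (3, 3, 11): truth gives 0; no alternative beats it.
(Checking all 64 profiles: 9 have a profitable deviation, 55 do not.)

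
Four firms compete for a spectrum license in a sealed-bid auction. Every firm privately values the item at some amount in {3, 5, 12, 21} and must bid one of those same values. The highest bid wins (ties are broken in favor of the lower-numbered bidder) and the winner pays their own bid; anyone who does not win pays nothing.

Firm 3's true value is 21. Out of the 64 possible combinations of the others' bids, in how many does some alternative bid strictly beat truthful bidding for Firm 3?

Others bid (3, 3, 3): truth gives 0; bid 5 gives 16 > 0. Violating.
Others bid (3, 3, 5): truth gives 0; bid 5 gives 16 > 0. Violating.
Others bid (3, 3, 12): truth gives 0; bid 12 gives 9 > 0. Violating.
Others bid (3, 5, 3): truth gives 0; bid 12 gives 9 > 0. Violating.
Others bid (3, 3, 21): truth gives 0; no alternative beats it.
Others bid (3, 5, 21): truth gives 0; no alternative beats it.
(Checking all 64 profiles: 12 have a profitable deviation, 52 do not.)

12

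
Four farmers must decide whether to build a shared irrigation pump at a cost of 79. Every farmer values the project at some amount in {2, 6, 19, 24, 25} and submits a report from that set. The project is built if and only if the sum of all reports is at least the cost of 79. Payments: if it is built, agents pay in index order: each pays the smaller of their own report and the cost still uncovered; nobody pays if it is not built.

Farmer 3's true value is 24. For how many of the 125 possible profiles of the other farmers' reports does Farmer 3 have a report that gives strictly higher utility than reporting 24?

Others report (19, 19, 24): truth gives 0; report 19 gives 5 > 0. Violating.
Others report (19, 19, 25): truth gives 0; report 19 gives 5 > 0. Violating.
Others report (19, 24, 19): truth gives 0; report 19 gives 5 > 0. Violating.
Others report (19, 24, 24): truth gives 0; report 19 gives 5 > 0. Violating.
Others report (2, 2, 2): truth gives 0; no alternative beats it.
Others report (2, 2, 6): truth gives 0; no alternative beats it.
(Checking all 125 profiles: 26 have a profitable deviation, 99 do not.)

26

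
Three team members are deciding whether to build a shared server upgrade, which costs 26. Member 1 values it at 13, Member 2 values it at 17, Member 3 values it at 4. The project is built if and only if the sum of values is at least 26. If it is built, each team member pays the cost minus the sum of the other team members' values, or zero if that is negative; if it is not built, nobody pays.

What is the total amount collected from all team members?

Total value 34 ≥ cost 26, so it is built.
Member 1: others sum to 21; max(0, 26 - 21) = 5.
Member 2: others sum to 17; max(0, 26 - 17) = 9.
Member 3: others sum to 30; max(0, 26 - 30) = 0.
Total collected = 5 + 9 + 0 = 14.

14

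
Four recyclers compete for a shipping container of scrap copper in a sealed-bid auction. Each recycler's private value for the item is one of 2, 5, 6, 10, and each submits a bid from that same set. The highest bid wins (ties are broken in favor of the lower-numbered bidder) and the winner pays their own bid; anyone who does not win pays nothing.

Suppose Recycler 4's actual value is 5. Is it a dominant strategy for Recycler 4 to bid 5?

Check each profile of the others' bids and compare truth against every alternative bid.
Others bid (2, 2, 2): truth gives 0, best alternative gives 0.
Others bid (2, 2, 5): truth gives 0, best alternative gives 0.
Others bid (2, 2, 6): truth gives 0, best alternative gives 0.
Others bid (2, 2, 10): truth gives 0, best alternative gives 0.
Others bid (2, 5, 2): truth gives 0, best alternative gives 0.
Others bid (2, 5, 5): truth gives 0, best alternative gives 0.
(Remaining 58 profiles checked similarly; truth is weakly best in each.)
In every case the truthful bid is at least as good as any alternative, so it is a dominant strategy.

Yes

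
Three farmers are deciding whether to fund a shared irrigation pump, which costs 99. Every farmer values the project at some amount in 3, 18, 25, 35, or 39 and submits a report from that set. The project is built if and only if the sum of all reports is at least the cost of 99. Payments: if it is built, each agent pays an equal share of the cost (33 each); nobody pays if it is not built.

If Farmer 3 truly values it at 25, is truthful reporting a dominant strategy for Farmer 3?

No

Consider the case where Farmer 1 reports 35 and Farmer 2 reports 39.
Truthful report 25: project built, pays 33, utility 25 - 33 = -8.
Report 3 instead: project not built, utility 0.
Since 0 > -8, reporting 3 is strictly better here, so truthful reporting is not dominant.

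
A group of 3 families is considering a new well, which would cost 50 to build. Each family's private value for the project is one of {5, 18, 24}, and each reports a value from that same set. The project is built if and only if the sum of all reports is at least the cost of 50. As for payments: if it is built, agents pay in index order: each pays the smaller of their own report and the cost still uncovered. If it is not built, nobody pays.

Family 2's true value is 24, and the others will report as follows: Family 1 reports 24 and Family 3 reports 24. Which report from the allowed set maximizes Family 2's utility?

5

Report 5: project built, pays 5, utility 24 - 5 = 19.
Report 18: project built, pays 18, utility 24 - 18 = 6.
Report 24: project built, pays 24, utility 24 - 24 = 0.
The best choice is 5 with utility 19.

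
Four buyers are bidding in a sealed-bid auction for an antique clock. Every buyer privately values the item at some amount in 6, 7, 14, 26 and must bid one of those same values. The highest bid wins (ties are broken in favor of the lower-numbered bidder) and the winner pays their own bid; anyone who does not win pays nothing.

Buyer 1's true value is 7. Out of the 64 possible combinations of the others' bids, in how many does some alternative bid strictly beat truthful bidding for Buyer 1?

1

Others bid (6, 6, 6): truth gives 0; bid 6 gives 1 > 0. Violating.
Others bid (6, 6, 7): truth gives 0; no alternative beats it.
Others bid (6, 6, 14): truth gives 0; no alternative beats it.
(Checking all 64 profiles: 1 has a profitable deviation, 63 do not.)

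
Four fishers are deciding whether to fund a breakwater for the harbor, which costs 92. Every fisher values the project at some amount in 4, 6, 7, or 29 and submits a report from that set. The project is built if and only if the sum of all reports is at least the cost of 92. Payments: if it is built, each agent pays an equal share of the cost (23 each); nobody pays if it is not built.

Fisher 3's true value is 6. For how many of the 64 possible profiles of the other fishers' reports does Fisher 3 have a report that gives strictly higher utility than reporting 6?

Others report (29, 29, 29): truth gives -17; report 4 gives 0 > -17. Violating.
Others report (4, 4, 4): truth gives 0; no alternative beats it.
Others report (4, 4, 6): truth gives 0; no alternative beats it.
(Checking all 64 profiles: 1 has a profitable deviation, 63 do not.)

1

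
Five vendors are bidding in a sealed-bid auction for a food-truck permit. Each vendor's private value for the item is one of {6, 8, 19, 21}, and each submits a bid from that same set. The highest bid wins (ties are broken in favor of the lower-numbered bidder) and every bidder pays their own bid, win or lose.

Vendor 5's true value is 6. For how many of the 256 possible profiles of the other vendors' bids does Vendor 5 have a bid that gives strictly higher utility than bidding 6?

Others bid (6, 6, 6, 6): truth gives -6; bid 8 gives -2 > -6. Violating.
Others bid (6, 6, 6, 8): truth gives -6; no alternative beats it.
Others bid (6, 6, 6, 19): truth gives -6; no alternative beats it.
(Checking all 256 profiles: 1 has a profitable deviation, 255 do not.)

1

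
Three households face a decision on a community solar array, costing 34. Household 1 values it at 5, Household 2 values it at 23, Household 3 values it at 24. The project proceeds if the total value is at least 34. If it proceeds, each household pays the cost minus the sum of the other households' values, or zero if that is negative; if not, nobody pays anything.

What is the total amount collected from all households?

Total value 52 ≥ cost 34, so it is built.
Household 1: others sum to 47; max(0, 34 - 47) = 0.
Household 2: others sum to 29; max(0, 34 - 29) = 5.
Household 3: others sum to 28; max(0, 34 - 28) = 6.
Total collected = 0 + 5 + 6 = 11.

11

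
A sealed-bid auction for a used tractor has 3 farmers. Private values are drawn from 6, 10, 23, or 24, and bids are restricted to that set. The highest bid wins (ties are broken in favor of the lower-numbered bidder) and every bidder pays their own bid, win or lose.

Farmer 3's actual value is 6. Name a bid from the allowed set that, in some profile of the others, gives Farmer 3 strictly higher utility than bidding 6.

10

Suppose Farmer 1 bids 6 and Farmer 2 bids 6.
Bid 6: loses but pays 6, utility -6.
Bid 10: wins, pays 10, utility 6 - 10 = -4.
So bidding 10 beats truth here (-4 > -6).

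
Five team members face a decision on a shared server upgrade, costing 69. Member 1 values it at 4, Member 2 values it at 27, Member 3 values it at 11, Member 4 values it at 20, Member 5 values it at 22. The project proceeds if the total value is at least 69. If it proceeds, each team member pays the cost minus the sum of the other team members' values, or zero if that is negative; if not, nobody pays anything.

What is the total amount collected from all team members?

Total value 84 ≥ cost 69, so it is built.
Member 1: others sum to 80; max(0, 69 - 80) = 0.
Member 2: others sum to 57; max(0, 69 - 57) = 12.
Member 3: others sum to 73; max(0, 69 - 73) = 0.
Member 4: others sum to 64; max(0, 69 - 64) = 5.
Member 5: others sum to 62; max(0, 69 - 62) = 7.
Total collected = 0 + 12 + 0 + 5 + 7 = 24.

24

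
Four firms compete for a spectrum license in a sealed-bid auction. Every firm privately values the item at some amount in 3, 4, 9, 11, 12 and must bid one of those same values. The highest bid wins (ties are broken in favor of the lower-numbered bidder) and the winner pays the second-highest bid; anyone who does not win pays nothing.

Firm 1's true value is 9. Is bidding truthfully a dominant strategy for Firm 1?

Check each profile of the others' bids and compare truth against every alternative bid.
Others bid (3, 3, 3): truth gives 6, best alternative gives 6.
Others bid (3, 3, 4): truth gives 5, best alternative gives 5.
Others bid (3, 4, 3): truth gives 5, best alternative gives 5.
Others bid (3, 4, 4): truth gives 5, best alternative gives 5.
Others bid (4, 3, 3): truth gives 5, best alternative gives 5.
Others bid (4, 3, 4): truth gives 5, best alternative gives 5.
(Remaining 119 profiles checked similarly; truth is weakly best in each.)
In every case the truthful bid is at least as good as any alternative, so it is a dominant strategy.

Yes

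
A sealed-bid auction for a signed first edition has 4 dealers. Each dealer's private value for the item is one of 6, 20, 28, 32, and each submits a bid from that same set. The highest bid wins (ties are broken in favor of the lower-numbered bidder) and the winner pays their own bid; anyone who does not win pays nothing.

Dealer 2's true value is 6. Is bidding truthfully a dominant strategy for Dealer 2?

Check each profile of the others' bids and compare truth against every alternative bid.
Others bid (6, 6, 6): truth gives 0, best alternative gives -14.
Others bid (6, 6, 20): truth gives 0, best alternative gives -14.
Others bid (6, 20, 6): truth gives 0, best alternative gives -14.
Others bid (6, 20, 20): truth gives 0, best alternative gives -14.
Others bid (6, 6, 28): truth gives 0, best alternative gives 0.
Others bid (6, 6, 32): truth gives 0, best alternative gives 0.
(Remaining 58 profiles checked similarly; truth is weakly best in each.)
In every case the truthful bid is at least as good as any alternative, so it is a dominant strategy.

Yes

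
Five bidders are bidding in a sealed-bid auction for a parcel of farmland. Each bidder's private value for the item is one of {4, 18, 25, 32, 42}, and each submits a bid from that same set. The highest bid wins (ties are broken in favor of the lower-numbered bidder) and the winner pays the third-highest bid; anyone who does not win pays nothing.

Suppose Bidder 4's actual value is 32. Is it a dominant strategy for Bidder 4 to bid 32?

Consider the case where Bidder 1 bids 4, Bidder 2 bids 4, Bidder 3 bids 4 and Bidder 5 bids 42.
Truthful bid 32: loses, pays 0, utility 0.
Bid 42 instead: wins, pays 4, utility 32 - 4 = 28.
Since 28 > 0, bidding 42 is strictly better here, so truthful bidding is not dominant.

No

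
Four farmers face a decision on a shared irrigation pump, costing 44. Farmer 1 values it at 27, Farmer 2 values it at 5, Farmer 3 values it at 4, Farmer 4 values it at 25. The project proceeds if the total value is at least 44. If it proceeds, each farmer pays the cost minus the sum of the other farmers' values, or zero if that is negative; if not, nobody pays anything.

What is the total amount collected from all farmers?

Total value 61 ≥ cost 44, so it is built.
Farmer 1: others sum to 34; max(0, 44 - 34) = 10.
Farmer 2: others sum to 56; max(0, 44 - 56) = 0.
Farmer 3: others sum to 57; max(0, 44 - 57) = 0.
Farmer 4: others sum to 36; max(0, 44 - 36) = 8.
Total collected = 10 + 0 + 0 + 8 = 18.

18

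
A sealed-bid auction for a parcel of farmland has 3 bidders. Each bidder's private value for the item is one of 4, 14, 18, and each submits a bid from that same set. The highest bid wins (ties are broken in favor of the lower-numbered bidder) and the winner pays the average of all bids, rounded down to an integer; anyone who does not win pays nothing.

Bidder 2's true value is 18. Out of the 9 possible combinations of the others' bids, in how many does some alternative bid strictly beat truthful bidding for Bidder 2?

Others bid (4, 4): truth gives 10; bid 14 gives 11 > 10. Violating.
Others bid (4, 14): truth gives 6; bid 14 gives 8 > 6. Violating.
Others bid (4, 18): truth gives 5; no alternative beats it.
Others bid (14, 4): truth gives 6; no alternative beats it.
(Checking all 9 profiles: 2 have a profitable deviation, 7 do not.)

2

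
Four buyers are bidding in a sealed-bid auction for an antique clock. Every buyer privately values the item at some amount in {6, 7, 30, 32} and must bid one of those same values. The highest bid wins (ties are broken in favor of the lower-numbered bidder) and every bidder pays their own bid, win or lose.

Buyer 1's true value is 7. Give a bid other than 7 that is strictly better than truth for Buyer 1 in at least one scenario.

6

Suppose Buyer 2 bids 6, Buyer 3 bids 6 and Buyer 4 bids 6.
Bid 7: wins, pays 7, utility 7 - 7 = 0.
Bid 6: wins, pays 6, utility 7 - 6 = 1.
So bidding 6 beats truth here (1 > 0).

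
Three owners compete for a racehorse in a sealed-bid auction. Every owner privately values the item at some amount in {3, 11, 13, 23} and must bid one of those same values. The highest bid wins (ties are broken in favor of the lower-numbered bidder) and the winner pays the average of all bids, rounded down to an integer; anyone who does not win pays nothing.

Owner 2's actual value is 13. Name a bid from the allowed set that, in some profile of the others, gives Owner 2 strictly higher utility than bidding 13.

Suppose Owner 1 bids 3 and Owner 3 bids 3.
Bid 13: wins, pays 6, utility 13 - 6 = 7.
Bid 11: wins, pays 5, utility 13 - 5 = 8.
So bidding 11 beats truth here (8 > 7).

11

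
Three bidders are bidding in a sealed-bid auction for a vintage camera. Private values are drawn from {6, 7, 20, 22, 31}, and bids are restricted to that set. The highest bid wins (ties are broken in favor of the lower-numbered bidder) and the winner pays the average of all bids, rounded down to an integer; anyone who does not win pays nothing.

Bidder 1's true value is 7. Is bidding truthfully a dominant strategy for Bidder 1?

Check each profile of the others' bids and compare truth against every alternative bid.
Others bid (6, 7): truth gives 1, best alternative gives 0.
Others bid (7, 6): truth gives 1, best alternative gives 0.
Others bid (6, 6): truth gives 1, best alternative gives 1.
Others bid (6, 20): truth gives 0, best alternative gives 0.
Others bid (6, 22): truth gives 0, best alternative gives 0.
Others bid (6, 31): truth gives 0, best alternative gives 0.
(Remaining 19 profiles checked similarly; truth is weakly best in each.)
In every case the truthful bid is at least as good as any alternative, so it is a dominant strategy.

Yes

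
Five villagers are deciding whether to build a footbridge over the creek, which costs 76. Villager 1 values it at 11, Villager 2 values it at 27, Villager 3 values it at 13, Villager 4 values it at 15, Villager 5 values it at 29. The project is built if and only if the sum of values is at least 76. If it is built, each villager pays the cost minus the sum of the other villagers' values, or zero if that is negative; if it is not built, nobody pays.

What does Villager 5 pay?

10

Total value 95 ≥ cost 76, so the project is built.
The other villagers' values sum to 66.
Cost minus that sum is 76 - 66 = 10.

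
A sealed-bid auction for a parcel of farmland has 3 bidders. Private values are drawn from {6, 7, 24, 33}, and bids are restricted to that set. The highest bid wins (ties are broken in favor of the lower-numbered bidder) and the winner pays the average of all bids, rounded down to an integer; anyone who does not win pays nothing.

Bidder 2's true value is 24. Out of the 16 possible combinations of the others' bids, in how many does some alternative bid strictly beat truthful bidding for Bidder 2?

4

Others bid (6, 6): truth gives 12; bid 7 gives 18 > 12. Violating.
Others bid (6, 7): truth gives 12; bid 7 gives 18 > 12. Violating.
Others bid (24, 6): truth gives 0; bid 33 gives 3 > 0. Violating.
Others bid (24, 7): truth gives 0; bid 33 gives 3 > 0. Violating.
Others bid (6, 24): truth gives 6; no alternative beats it.
Others bid (6, 33): truth gives 0; no alternative beats it.
(Checking all 16 profiles: 4 have a profitable deviation, 12 do not.)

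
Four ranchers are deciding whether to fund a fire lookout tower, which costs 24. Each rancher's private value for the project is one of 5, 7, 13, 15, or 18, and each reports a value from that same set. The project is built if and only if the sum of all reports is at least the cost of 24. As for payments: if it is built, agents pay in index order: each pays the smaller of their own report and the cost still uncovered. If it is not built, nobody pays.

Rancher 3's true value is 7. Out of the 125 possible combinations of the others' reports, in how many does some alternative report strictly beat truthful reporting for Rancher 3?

Others report (5, 5, 13): truth gives 0; report 5 gives 2 > 0. Violating.
Others report (5, 5, 15): truth gives 0; report 5 gives 2 > 0. Violating.
Others report (5, 5, 18): truth gives 0; report 5 gives 2 > 0. Violating.
Others report (5, 7, 7): truth gives 0; report 5 gives 2 > 0. Violating.
Others report (5, 5, 5): truth gives 0; no alternative beats it.
Others report (5, 5, 7): truth gives 0; no alternative beats it.
(Checking all 125 profiles: 26 have a profitable deviation, 99 do not.)

26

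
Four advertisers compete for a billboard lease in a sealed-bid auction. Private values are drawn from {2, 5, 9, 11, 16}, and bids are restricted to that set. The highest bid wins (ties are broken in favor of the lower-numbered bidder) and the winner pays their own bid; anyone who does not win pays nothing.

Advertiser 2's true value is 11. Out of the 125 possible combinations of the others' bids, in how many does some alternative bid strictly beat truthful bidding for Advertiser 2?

18

Others bid (2, 2, 2): truth gives 0; bid 5 gives 6 > 0. Violating.
Others bid (2, 2, 5): truth gives 0; bid 5 gives 6 > 0. Violating.
Others bid (2, 2, 9): truth gives 0; bid 9 gives 2 > 0. Violating.
Others bid (2, 5, 2): truth gives 0; bid 5 gives 6 > 0. Violating.
Others bid (2, 2, 11): truth gives 0; no alternative beats it.
Others bid (2, 2, 16): truth gives 0; no alternative beats it.
(Checking all 125 profiles: 18 have a profitable deviation, 107 do not.)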